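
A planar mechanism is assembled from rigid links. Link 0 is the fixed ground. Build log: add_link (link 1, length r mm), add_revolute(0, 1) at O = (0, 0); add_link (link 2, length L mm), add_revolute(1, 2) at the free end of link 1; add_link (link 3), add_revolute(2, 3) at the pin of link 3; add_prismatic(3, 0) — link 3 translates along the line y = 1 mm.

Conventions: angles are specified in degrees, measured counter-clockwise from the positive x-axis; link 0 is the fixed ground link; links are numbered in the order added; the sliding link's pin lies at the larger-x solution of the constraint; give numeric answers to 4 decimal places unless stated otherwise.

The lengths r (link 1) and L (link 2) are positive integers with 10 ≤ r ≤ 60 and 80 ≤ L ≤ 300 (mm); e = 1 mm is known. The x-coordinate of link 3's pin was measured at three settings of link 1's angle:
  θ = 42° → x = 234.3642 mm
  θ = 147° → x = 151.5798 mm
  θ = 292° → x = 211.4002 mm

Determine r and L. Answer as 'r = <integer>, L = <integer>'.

constraint per measurement: (x − r cos θ)² + (r sin θ − e)² = L²
subtracting the θ₁ and θ₂ equations cancels the r² and L² terms:
r = (x₁² − x₂²) / (2[(x₁cos θ₁ + e sin θ₁) − (x₂cos θ₂ + e sin θ₂)]) = 53.0000 → r = 53
L² = (x₁ − r cos θ₁)² + (r sin θ₁ − e)² = 39203.9969 → L = 198.0000 → L = 198
check at θ₃=292°: x = 211.4002 (printed 211.4002) ✓

r = 53, L = 198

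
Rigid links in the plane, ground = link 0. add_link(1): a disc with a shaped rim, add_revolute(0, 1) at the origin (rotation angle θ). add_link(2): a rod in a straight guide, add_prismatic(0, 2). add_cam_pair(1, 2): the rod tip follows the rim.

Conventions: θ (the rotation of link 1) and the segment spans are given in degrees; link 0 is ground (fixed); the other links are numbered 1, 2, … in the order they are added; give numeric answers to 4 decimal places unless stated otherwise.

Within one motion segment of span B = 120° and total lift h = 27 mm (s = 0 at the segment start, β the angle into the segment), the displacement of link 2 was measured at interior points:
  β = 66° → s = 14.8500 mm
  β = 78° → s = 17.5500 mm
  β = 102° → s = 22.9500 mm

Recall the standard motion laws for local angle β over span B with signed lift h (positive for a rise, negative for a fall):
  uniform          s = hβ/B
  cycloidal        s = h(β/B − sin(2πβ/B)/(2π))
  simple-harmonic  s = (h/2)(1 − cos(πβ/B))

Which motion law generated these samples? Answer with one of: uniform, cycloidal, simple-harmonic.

candidates at β/B = r: uniform s = h·r (linear in β); cycloidal s = h·(r − sin(2πr)/(2π)); simple-harmonic s = (h/2)(1 − cos(πr))
β=66°: printed 14.8500 | uniform 14.8500, cycloidal 16.1779, simple-harmonic 15.6119
β=78°: printed 17.5500 | uniform 17.5500, cycloidal 21.0265, simple-harmonic 19.6289
β=102°: printed 22.9500 | uniform 22.9500, cycloidal 26.4265, simple-harmonic 25.5286
only one law matches every sample → uniform

uniform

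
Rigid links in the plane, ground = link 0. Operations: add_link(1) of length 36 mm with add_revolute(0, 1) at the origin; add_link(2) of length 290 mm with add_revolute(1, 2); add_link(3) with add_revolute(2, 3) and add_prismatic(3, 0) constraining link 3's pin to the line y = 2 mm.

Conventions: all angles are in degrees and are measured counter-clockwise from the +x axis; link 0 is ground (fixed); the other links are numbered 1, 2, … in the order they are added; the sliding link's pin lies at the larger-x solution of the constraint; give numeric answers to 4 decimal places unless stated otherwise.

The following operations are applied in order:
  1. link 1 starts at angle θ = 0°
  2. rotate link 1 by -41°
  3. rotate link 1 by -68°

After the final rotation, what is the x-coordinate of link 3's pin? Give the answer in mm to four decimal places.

geometry: r = 36 mm, L = 290 mm, e = 2 mm; θ starts at 0°
rotate link 1 by -41°: θ ← 0° -41° = -41°
rotate link 1 by -68°: θ ← -41° -68° = -109°
crank pin P = (r cos θ, r sin θ) = (-11.720454, -34.038669)
h = r sin θ − e = -34.038669 − 2 = -36.038669
x = r cos θ + √(L² − h²) = -11.720454 + 287.752001 = 276.031548

276.0315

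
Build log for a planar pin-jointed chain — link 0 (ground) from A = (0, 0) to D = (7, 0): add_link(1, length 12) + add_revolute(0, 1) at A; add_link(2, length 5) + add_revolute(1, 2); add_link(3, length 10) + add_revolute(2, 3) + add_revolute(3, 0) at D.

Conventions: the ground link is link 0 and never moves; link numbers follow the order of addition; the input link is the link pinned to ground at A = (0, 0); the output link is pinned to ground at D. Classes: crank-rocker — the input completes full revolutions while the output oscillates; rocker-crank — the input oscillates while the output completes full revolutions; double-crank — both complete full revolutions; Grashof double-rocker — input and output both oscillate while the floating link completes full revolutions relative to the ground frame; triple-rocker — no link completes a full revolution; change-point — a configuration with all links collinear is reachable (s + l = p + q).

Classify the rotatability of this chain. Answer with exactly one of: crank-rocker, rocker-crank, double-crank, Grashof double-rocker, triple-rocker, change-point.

lengths: ground=7, input=12, coupler=5, output=10
sorted: s=5 (shortest), l=12 (longest), p+q=17
s + l = 17 vs p + q = 17
s + l = p + q → change-point (collinear configuration reachable)

change-point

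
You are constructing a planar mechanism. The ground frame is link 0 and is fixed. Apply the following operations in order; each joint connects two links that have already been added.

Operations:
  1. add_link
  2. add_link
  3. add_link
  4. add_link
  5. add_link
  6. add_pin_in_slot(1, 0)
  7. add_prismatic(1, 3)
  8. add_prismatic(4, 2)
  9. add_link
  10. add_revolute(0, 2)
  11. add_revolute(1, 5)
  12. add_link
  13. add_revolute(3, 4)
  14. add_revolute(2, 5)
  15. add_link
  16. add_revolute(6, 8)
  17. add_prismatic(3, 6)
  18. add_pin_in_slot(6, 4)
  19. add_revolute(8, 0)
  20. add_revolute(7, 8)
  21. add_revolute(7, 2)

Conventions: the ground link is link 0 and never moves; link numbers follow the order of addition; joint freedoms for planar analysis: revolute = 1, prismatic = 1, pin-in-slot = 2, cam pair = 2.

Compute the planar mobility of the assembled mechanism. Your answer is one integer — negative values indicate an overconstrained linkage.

L=1 J1=0 J2=0
add link → L=2 J1=0 J2=0
add link → L=3 J1=0 J2=0
add link → L=4 J1=0 J2=0
add link → L=5 J1=0 J2=0
add link → L=6 J1=0 J2=0
PS@1,0 dof=2 J2 → L=6 J1=0 J2=1
P@1,3 dof=1 J1 → L=6 J1=1 J2=1
P@4,2 dof=1 J1 → L=6 J1=2 J2=1
add link → L=7 J1=2 J2=1
R@0,2 dof=1 J1 → L=7 J1=3 J2=1
R@1,5 dof=1 J1 → L=7 J1=4 J2=1
add link → L=8 J1=4 J2=1
R@3,4 dof=1 J1 → L=8 J1=5 J2=1
R@2,5 dof=1 J1 → L=8 J1=6 J2=1
add link → L=9 J1=6 J2=1
R@6,8 dof=1 J1 → L=9 J1=7 J2=1
P@3,6 dof=1 J1 → L=9 J1=8 J2=1
PS@6,4 dof=2 J2 → L=9 J1=8 J2=2
R@8,0 dof=1 J1 → L=9 J1=9 J2=2
R@7,8 dof=1 J1 → L=9 J1=10 J2=2
R@7,2 dof=1 J1 → L=9 J1=11 J2=2
M=3(L−1)−2J1−J2=3·8−2·11−2=0

M = 0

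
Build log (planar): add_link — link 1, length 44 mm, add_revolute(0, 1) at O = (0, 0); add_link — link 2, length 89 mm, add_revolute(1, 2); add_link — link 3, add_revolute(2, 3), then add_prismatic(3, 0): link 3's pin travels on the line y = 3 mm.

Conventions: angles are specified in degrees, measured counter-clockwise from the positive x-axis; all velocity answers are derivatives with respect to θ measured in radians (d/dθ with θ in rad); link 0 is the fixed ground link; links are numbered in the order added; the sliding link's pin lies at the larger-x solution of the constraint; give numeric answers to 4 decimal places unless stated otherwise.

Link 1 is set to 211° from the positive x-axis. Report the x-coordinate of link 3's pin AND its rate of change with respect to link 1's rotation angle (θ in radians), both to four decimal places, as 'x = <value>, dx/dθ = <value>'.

geometry: r = 44 mm, L = 89 mm, e = 3 mm
crank pin P = (r cos θ, r sin θ) = (-37.715361, -22.661675)
h = r sin θ − e = -22.661675 − 3 = -25.661675
x = r cos θ + √(L² − h²) = -37.715361 + 85.220176 = 47.504815
dx/dθ = −r sin θ − h·r cos θ/√(L² − h²) (θ in radians; h = -25.661675) = 11.304748

x = 47.5048, dx/dθ = 11.3047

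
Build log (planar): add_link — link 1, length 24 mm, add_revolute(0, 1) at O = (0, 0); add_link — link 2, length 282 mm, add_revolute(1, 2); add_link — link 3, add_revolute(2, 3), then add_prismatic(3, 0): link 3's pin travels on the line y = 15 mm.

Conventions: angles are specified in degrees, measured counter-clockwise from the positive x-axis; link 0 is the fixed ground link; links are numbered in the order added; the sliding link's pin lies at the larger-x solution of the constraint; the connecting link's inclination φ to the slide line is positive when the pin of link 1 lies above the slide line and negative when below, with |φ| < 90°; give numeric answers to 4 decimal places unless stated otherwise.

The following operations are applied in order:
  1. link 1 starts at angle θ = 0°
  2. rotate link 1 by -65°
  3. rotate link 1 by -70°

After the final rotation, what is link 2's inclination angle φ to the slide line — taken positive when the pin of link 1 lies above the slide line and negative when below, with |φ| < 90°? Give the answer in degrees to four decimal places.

geometry: r = 24 mm, L = 282 mm, e = 15 mm; θ starts at 0°
rotate link 1 by -65°: θ ← 0° -65° = -65°
rotate link 1 by -70°: θ ← -65° -70° = -135°
h = r sin θ − e = -16.970563 − 15 = -31.970563
sin φ = h / L = -31.970563 / 282 = -0.11337079
φ = arcsin(-0.11337079) = -6.509664°

-6.5097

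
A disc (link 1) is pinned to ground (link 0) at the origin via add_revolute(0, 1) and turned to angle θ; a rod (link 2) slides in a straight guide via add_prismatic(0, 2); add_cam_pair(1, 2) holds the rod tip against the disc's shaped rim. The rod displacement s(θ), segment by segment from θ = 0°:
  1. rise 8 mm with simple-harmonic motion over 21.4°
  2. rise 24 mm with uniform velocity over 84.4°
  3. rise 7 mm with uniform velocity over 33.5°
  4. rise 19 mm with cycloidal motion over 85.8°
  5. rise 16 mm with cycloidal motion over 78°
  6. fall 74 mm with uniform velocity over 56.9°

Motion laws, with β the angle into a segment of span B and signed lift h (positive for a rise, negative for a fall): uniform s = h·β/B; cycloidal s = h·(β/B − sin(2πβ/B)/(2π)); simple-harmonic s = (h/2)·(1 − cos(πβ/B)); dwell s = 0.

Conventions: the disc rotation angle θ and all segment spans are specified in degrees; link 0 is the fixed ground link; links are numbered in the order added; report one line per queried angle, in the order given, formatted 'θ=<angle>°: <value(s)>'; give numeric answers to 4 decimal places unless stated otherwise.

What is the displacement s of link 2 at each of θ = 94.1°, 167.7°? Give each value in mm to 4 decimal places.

segment 1 (0° to 21.4°, simple-harmonic, h = 8) is passed completely: s = 0.0000 + (8) = 8.0000
θ = 94.1° falls in segment 2 (21.4° to 105.8°, uniform, h = 24): β = 94.1 − 21.4 = 72.7°, B = 84.4°; Δs = 24·72.7/84.4 = 20.6730; s = 8.0000 + 20.6730 = 28.6730
segment 2 (21.4° to 105.8°, uniform, h = 24) is passed completely: s = 8.0000 + (24) = 32.0000
segment 3 (105.8° to 139.3°, uniform, h = 7) is passed completely: s = 32.0000 + (7) = 39.0000
θ = 167.7° falls in segment 4 (139.3° to 225.1°, cycloidal, h = 19): β = 167.7 − 139.3 = 28.4°, B = 85.8°; Δs = 19·(0.3310 − sin(2π·0.3310)/(2π)) = 3.6484; s = 39.0000 + 3.6484 = 42.6484

θ=94.1°: 28.6730
θ=167.7°: 42.6484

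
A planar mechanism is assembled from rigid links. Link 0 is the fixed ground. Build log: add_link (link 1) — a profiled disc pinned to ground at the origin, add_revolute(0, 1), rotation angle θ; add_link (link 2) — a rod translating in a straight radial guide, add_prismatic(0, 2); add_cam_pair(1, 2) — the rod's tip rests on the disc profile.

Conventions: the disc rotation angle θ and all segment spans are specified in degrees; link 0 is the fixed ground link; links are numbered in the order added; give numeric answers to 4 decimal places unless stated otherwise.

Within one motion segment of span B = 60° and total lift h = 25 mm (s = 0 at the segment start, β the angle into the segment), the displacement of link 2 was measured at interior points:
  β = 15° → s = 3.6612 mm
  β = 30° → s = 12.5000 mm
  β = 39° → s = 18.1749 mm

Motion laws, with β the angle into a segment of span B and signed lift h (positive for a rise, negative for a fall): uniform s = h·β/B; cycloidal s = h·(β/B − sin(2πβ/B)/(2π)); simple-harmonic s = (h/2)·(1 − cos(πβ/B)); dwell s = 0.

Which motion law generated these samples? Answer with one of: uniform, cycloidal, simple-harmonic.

candidates at β/B = r: uniform s = h·r (linear in β); cycloidal s = h·(r − sin(2πr)/(2π)); simple-harmonic s = (h/2)(1 − cos(πr))
β=15°: printed 3.6612 | uniform 6.2500, cycloidal 2.2711, simple-harmonic 3.6612
β=30°: printed 12.5000 | uniform 12.5000, cycloidal 12.5000, simple-harmonic 12.5000
β=39°: printed 18.1749 | uniform 16.2500, cycloidal 19.4690, simple-harmonic 18.1749
only one law matches every sample → simple-harmonic

simple-harmonic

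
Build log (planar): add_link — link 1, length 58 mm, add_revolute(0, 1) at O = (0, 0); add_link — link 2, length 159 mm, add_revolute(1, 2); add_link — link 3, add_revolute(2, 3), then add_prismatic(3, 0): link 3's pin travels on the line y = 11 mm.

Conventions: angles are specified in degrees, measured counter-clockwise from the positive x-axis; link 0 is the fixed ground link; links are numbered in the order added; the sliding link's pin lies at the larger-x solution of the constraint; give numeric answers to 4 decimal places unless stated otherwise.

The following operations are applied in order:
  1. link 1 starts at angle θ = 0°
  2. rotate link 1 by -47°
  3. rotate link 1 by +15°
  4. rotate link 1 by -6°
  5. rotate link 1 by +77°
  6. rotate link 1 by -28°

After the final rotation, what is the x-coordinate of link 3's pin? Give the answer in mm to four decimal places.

geometry: r = 58 mm, L = 159 mm, e = 11 mm; θ starts at 0°
rotate link 1 by -47°: θ ← 0° -47° = -47°
rotate link 1 by +15°: θ ← -47° +15° = -32°
rotate link 1 by -6°: θ ← -32° -6° = -38°
rotate link 1 by +77°: θ ← -38° +77° = 39°
rotate link 1 by -28°: θ ← 39° -28° = 11°
crank pin P = (r cos θ, r sin θ) = (56.934377, 11.066922)
h = r sin θ − e = 11.066922 − 11 = 0.066922
x = r cos θ + √(L² − h²) = 56.934377 + 158.999986 = 215.934363

215.9344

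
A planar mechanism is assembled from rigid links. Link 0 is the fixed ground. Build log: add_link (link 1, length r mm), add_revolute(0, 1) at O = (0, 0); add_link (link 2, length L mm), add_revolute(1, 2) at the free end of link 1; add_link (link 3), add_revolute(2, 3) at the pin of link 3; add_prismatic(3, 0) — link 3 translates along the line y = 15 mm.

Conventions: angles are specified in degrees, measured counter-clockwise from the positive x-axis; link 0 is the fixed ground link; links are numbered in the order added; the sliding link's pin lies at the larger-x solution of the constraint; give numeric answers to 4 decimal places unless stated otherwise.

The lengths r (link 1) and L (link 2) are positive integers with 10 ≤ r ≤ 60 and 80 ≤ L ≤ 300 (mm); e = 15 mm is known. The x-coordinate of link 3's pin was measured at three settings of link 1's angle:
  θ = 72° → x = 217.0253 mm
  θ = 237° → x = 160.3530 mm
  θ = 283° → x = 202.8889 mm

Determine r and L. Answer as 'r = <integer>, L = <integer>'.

constraint per measurement: (x − r cos θ)² + (r sin θ − e)² = L²
subtracting the θ₁ and θ₂ equations cancels the r² and L² terms:
r = (x₁² − x₂²) / (2[(x₁cos θ₁ + e sin θ₁) − (x₂cos θ₂ + e sin θ₂)]) = 59.0000 → r = 59
L² = (x₁ − r cos θ₁)² + (r sin θ₁ − e)² = 41208.9991 → L = 203.0000 → L = 203
check at θ₃=283°: x = 202.8889 (printed 202.8889) ✓

r = 59, L = 203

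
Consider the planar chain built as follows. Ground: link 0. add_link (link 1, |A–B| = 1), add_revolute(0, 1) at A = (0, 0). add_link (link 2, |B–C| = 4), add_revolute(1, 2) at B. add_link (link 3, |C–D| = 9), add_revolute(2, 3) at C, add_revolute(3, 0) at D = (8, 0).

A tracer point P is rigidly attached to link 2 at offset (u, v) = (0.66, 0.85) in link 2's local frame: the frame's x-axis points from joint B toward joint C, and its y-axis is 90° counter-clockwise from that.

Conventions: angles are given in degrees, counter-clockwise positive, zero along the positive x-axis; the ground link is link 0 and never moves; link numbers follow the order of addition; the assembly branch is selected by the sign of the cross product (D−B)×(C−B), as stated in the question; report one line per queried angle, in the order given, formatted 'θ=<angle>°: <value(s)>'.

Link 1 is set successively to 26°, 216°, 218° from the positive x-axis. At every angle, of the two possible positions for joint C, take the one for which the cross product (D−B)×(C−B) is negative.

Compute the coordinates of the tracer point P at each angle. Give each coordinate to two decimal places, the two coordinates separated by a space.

A=(0,0), D=(8.00,0)
θ=26°: B = A + 1.00·(cos26°, sin26°) = (0.8988, 0.4384)
θ=26°: |BD| = 7.1147
θ=26°: circle(B,4.00) ∩ circle(D,9.00): a=-1.0106, h=3.8702
θ=26°:   candidates: C₊=(0.1285,4.3635) cross=27.536; C₋=(-0.3484,-3.3622) cross=-27.536
θ=26°:   branch - wants cross < 0 → take C=(-0.3484,-3.3622) (cross=-27.536)
θ=26°: ex = (C−B)/|BC| = (-0.3118,-0.9502); ey = (0.9502,-0.3118)
θ=26°: P = B + 0.66·ex + 0.85·ey = (1.5006,-0.4538)
θ=216°: B = A + 1.00·(cos216°, sin216°) = (-0.8090, -0.5878)
θ=216°: |BD| = 8.8286
θ=216°: circle(B,4.00) ∩ circle(D,9.00): a=0.7331, h=3.9322
θ=216°:   candidates: C₊=(-0.3394,3.3845) cross=34.716; C₋=(0.1842,-4.4625) cross=-34.716
θ=216°:   branch - wants cross < 0 → take C=(0.1842,-4.4625) (cross=-34.716)
θ=216°: ex = (C−B)/|BC| = (0.2483,-0.9687); ey = (0.9687,0.2483)
θ=216°: P = B + 0.66·ex + 0.85·ey = (0.1782,-1.0160)
θ=218°: B = A + 1.00·(cos218°, sin218°) = (-0.7880, -0.6157)
θ=218°: |BD| = 8.8096
θ=218°: circle(B,4.00) ∩ circle(D,9.00): a=0.7156, h=3.9355
θ=218°:   candidates: C₊=(-0.3492,3.3602) cross=34.670; C₋=(0.2009,-4.4915) cross=-34.670
θ=218°:   branch - wants cross < 0 → take C=(0.2009,-4.4915) (cross=-34.670)
θ=218°: ex = (C−B)/|BC| = (0.2472,-0.9690); ey = (0.9690,0.2472)
θ=218°: P = B + 0.66·ex + 0.85·ey = (0.1988,-1.0450)

θ=26°: 1.50 -0.45
θ=216°: 0.18 -1.02
θ=218°: 0.20 -1.05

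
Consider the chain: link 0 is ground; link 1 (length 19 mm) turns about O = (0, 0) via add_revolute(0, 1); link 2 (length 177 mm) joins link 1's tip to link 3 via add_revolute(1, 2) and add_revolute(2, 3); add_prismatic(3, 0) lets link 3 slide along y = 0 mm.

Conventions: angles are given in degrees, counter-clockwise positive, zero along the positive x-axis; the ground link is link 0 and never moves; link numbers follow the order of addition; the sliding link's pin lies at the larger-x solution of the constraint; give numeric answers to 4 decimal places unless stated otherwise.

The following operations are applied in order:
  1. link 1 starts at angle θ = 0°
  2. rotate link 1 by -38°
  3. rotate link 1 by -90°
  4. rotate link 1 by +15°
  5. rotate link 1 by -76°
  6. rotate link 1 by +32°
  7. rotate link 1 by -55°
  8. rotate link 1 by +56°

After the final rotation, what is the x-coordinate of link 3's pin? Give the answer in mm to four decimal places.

geometry: r = 19 mm, L = 177 mm, e = 0 mm; θ starts at 0°
rotate link 1 by -38°: θ ← 0° -38° = -38°
rotate link 1 by -90°: θ ← -38° -90° = -128°
rotate link 1 by +15°: θ ← -128° +15° = -113°
rotate link 1 by -76°: θ ← -113° -76° = -189°
rotate link 1 by +32°: θ ← -189° +32° = -157°
rotate link 1 by -55°: θ ← -157° -55° = -212°
rotate link 1 by +56°: θ ← -212° +56° = -156°
crank pin P = (r cos θ, r sin θ) = (-17.357364, -7.727996)
h = r sin θ − e = -7.727996 − 0 = -7.727996
x = r cos θ + √(L² − h²) = -17.357364 + 176.831214 = 159.473850

159.4738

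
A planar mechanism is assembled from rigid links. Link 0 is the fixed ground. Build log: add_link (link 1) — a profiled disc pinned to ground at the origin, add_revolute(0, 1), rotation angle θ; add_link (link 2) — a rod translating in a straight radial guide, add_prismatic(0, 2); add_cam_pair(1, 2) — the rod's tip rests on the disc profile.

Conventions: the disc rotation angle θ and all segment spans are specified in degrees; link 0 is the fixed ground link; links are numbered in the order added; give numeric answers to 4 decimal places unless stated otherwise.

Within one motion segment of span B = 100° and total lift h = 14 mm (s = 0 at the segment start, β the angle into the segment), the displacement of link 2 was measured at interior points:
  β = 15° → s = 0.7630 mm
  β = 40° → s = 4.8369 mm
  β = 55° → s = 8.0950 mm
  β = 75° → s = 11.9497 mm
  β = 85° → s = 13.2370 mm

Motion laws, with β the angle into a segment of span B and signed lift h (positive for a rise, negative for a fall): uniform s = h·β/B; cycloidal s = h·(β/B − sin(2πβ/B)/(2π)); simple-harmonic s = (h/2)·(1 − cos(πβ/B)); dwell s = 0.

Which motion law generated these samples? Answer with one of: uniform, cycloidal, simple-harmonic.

candidates at β/B = r: uniform s = h·r (linear in β); cycloidal s = h·(r − sin(2πr)/(2π)); simple-harmonic s = (h/2)(1 − cos(πr))
β=15°: printed 0.7630 | uniform 2.1000, cycloidal 0.2974, simple-harmonic 0.7630
β=40°: printed 4.8369 | uniform 5.6000, cycloidal 4.2903, simple-harmonic 4.8369
β=55°: printed 8.0950 | uniform 7.7000, cycloidal 8.3885, simple-harmonic 8.0950
β=75°: printed 11.9497 | uniform 10.5000, cycloidal 12.7282, simple-harmonic 11.9497
β=85°: printed 13.2370 | uniform 11.9000, cycloidal 13.7026, simple-harmonic 13.2370
only one law matches every sample → simple-harmonic

simple-harmonic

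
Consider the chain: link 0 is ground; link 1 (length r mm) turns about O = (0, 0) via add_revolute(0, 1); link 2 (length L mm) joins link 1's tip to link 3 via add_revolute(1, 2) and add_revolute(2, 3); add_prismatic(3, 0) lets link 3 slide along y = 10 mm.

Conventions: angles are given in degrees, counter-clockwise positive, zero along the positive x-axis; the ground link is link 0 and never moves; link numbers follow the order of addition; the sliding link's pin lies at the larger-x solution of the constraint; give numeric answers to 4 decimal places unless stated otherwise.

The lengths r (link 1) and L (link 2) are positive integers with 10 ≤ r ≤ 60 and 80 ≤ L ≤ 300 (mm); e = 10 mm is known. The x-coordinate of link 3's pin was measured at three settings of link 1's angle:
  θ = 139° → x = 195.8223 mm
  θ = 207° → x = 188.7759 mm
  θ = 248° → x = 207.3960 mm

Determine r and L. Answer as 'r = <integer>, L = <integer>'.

constraint per measurement: (x − r cos θ)² + (r sin θ − e)² = L²
subtracting the θ₁ and θ₂ equations cancels the r² and L² terms:
r = (x₁² − x₂²) / (2[(x₁cos θ₁ + e sin θ₁) − (x₂cos θ₂ + e sin θ₂)]) = 42.9999 → r = 43
L² = (x₁ − r cos θ₁)² + (r sin θ₁ − e)² = 52441.0135 → L = 229.0000 → L = 229
check at θ₃=248°: x = 207.3960 (printed 207.3960) ✓

r = 43, L = 229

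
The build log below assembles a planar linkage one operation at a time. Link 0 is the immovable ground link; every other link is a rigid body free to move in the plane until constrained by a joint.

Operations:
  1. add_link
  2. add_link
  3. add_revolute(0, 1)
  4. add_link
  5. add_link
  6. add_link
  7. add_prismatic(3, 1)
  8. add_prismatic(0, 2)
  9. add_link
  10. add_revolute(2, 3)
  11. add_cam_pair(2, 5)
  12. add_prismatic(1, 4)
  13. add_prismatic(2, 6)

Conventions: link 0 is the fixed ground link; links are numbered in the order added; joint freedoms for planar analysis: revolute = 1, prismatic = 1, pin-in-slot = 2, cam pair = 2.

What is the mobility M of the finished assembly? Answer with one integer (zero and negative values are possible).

L=1 J1=0 J2=0
add link → L=2 J1=0 J2=0
add link → L=3 J1=0 J2=0
R@0,1 dof=1 J1 → L=3 J1=1 J2=0
add link → L=4 J1=1 J2=0
add link → L=5 J1=1 J2=0
add link → L=6 J1=1 J2=0
P@3,1 dof=1 J1 → L=6 J1=2 J2=0
P@0,2 dof=1 J1 → L=6 J1=3 J2=0
add link → L=7 J1=3 J2=0
R@2,3 dof=1 J1 → L=7 J1=4 J2=0
C@2,5 dof=2 J2 → L=7 J1=4 J2=1
P@1,4 dof=1 J1 → L=7 J1=5 J2=1
P@2,6 dof=1 J1 → L=7 J1=6 J2=1
M=3(L−1)−2J1−J2=3·6−2·6−1=5

M = 5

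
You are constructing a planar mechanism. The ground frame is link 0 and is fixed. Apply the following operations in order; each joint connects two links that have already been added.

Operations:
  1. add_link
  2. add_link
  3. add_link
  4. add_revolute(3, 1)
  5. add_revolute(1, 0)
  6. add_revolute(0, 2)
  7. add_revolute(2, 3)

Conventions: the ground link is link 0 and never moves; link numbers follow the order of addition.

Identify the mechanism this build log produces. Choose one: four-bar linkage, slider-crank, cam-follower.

links: 4 (incl. ground); joints: 4 revolute, 0 prismatic, 0 higher (cam) pair, forming one closed loop
4 links in a single 4R loop → four-bar linkage

four-bar linkage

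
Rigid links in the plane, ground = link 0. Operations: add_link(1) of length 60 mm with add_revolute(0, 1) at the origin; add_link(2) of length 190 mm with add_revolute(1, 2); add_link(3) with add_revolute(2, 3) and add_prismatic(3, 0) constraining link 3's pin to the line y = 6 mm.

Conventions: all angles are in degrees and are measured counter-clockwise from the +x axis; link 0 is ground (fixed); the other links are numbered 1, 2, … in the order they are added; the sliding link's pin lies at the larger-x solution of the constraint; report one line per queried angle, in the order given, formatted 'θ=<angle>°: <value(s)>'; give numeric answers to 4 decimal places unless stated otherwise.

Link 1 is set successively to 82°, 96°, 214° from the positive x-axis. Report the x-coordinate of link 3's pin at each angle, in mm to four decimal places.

geometry: r = 60 mm, L = 190 mm, e = 6 mm
θ=82°: crank pin P = (r cos θ, r sin θ) = (8.350386, 59.416084)
θ=82°: h = r sin θ − e = 59.416084 − 6 = 53.416084
θ=82°: x = r cos θ + √(L² − h²) = 8.350386 + 182.336837 = 190.687223
θ=96°: crank pin P = (r cos θ, r sin θ) = (-6.271708, 59.671314)
θ=96°: h = r sin θ − e = 59.671314 − 6 = 53.671314
θ=96°: x = r cos θ + √(L² − h²) = -6.271708 + 182.261872 = 175.990164
θ=214°: crank pin P = (r cos θ, r sin θ) = (-49.742254, -33.551574)
θ=214°: h = r sin θ − e = -33.551574 − 6 = -39.551574
θ=214°: x = r cos θ + √(L² − h²) = -49.742254 + 185.837760 = 136.095505

θ=82°: 190.6872
θ=96°: 175.9902
θ=214°: 136.0955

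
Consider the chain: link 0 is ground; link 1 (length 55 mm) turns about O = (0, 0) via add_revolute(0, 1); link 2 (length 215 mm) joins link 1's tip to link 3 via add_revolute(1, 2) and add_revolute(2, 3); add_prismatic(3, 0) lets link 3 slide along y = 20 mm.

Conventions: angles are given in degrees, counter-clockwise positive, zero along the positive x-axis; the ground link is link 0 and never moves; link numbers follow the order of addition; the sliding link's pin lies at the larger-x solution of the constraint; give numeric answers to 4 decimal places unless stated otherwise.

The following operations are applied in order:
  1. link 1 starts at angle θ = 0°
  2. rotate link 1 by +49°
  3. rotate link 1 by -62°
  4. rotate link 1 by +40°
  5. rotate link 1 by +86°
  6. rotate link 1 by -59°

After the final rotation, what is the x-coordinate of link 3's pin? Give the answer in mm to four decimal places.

geometry: r = 55 mm, L = 215 mm, e = 20 mm; θ starts at 0°
rotate link 1 by +49°: θ ← 0° +49° = 49°
rotate link 1 by -62°: θ ← 49° -62° = -13°
rotate link 1 by +40°: θ ← -13° +40° = 27°
rotate link 1 by +86°: θ ← 27° +86° = 113°
rotate link 1 by -59°: θ ← 113° -59° = 54°
crank pin P = (r cos θ, r sin θ) = (32.328189, 44.495935)
h = r sin θ − e = 44.495935 − 20 = 24.495935
x = r cos θ + √(L² − h²) = 32.328189 + 213.599975 = 245.928164

245.9282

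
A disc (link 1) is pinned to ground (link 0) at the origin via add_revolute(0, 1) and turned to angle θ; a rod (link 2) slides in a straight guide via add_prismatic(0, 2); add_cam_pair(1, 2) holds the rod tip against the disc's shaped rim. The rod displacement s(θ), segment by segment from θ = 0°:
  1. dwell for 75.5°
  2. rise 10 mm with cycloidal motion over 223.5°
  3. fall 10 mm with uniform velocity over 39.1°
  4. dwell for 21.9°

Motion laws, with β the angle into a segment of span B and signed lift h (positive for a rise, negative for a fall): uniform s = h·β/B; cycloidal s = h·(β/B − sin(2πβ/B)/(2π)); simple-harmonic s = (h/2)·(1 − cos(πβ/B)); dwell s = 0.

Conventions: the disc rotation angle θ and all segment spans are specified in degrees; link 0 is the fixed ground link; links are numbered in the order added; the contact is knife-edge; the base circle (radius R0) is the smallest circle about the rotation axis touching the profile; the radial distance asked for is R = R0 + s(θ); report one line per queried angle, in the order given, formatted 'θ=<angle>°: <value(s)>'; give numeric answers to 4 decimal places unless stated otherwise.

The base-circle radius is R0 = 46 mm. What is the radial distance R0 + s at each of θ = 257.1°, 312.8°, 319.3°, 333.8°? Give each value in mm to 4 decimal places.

segment 1 (0° to 75.5°, dwell): s unchanged at 0.0000
θ = 257.1° falls in segment 2 (75.5° to 299°, cycloidal, h = 10): β = 257.1 − 75.5 = 181.6°, B = 223.5°; Δs = 10·(0.8125 − sin(2π·0.8125)/(2π)) = 9.5956; s = 0.0000 + 9.5956 = 9.5956
segment 2 (75.5° to 299°, cycloidal, h = 10) is passed completely: s = 0.0000 + (10) = 10.0000
θ = 312.8° falls in segment 3 (299° to 338.1°, uniform, h = -10): β = 312.8 − 299 = 13.8°, B = 39.1°; Δs = -10·13.8/39.1 = -3.5294; s = 10.0000 − 3.5294 = 6.4706
θ = 319.3° falls in segment 3 (299° to 338.1°, uniform, h = -10): β = 319.3 − 299 = 20.3°, B = 39.1°; Δs = -10·20.3/39.1 = -5.1918; s = 10.0000 − 5.1918 = 4.8082
θ = 333.8° falls in segment 3 (299° to 338.1°, uniform, h = -10): β = 333.8 − 299 = 34.8°, B = 39.1°; Δs = -10·34.8/39.1 = -8.9003; s = 10.0000 − 8.9003 = 1.0997
θ=257.1°: R = R0 + s = 46 + 9.5956 = 55.5956
θ=312.8°: R = R0 + s = 46 + 6.4706 = 52.4706
θ=319.3°: R = R0 + s = 46 + 4.8082 = 50.8082
θ=333.8°: R = R0 + s = 46 + 1.0997 = 47.0997

θ=257.1°: 55.5956
θ=312.8°: 52.4706
θ=319.3°: 50.8082
θ=333.8°: 47.0997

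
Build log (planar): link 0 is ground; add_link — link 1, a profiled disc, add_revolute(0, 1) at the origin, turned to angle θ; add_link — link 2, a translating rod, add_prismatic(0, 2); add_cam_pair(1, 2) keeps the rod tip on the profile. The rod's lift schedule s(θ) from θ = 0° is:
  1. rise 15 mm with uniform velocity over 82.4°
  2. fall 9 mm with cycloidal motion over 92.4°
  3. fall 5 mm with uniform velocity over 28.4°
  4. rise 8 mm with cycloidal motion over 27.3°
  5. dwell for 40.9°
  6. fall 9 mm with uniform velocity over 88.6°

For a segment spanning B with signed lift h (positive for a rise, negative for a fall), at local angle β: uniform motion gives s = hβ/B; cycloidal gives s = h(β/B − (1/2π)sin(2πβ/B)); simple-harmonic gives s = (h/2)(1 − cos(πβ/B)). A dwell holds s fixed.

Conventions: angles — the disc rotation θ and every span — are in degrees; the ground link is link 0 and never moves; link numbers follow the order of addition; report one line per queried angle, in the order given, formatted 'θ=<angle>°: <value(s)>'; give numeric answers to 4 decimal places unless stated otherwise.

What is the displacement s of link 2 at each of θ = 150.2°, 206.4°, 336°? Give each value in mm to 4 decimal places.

seg 1 [0°–82.4°] uniform, h=15: full span → s += 15 → s = 15.0000
seg 2 [82.4°–174.8°] cycloidal, h=-9: θ=150.2° here. β=67.8, B=92.4. -9·(0.7338 − sin(2π·0.7338)/(2π)) = -8.0288 → s = 6.9712
seg 2 [82.4°–174.8°] cycloidal, h=-9: full span → s += -9 → s = 6.0000
seg 3 [174.8°–203.2°] uniform, h=-5: full span → s += -5 → s = 1.0000
seg 4 [203.2°–230.5°] cycloidal, h=8: θ=206.4° here. β=3.2, B=27.3. 8·(0.1172 − sin(2π·0.1172)/(2π)) = 0.0825 → s = 1.0825
seg 4 [203.2°–230.5°] cycloidal, h=8: full span → s += 8 → s = 9.0000
seg 5 [230.5°–271.4°] dwell: s stays 9.0000
seg 6 [271.4°–360°] uniform, h=-9: θ=336° here. β=64.6, B=88.6. -9·64.6/88.6 = -6.5621 → s = 2.4379

θ=150.2°: 6.9712
θ=206.4°: 1.0825
θ=336°: 2.4379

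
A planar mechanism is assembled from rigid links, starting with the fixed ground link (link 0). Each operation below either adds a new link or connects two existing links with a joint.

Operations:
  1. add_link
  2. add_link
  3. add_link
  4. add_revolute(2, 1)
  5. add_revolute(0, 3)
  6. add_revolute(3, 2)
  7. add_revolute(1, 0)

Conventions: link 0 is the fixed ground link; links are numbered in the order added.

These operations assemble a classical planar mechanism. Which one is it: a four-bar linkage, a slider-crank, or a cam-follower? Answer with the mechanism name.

links: 4 (incl. ground); joints: 4 revolute, 0 prismatic, 0 higher (cam) pair, forming one closed loop
4 links in a single 4R loop → four-bar linkage

four-bar linkage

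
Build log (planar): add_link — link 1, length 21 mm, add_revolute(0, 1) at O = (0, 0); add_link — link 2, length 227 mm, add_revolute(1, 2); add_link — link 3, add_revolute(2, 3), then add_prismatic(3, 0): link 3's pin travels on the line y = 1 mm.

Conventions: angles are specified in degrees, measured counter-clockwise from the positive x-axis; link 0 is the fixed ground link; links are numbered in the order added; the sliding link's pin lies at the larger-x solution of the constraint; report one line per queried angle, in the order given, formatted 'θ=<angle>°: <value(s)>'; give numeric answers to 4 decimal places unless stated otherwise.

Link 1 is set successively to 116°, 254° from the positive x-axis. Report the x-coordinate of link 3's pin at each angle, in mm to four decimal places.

geometry: r = 21 mm, L = 227 mm, e = 1 mm
θ=116°: crank pin P = (r cos θ, r sin θ) = (-9.205794, 18.874675)
θ=116°: h = r sin θ − e = 18.874675 − 1 = 17.874675
θ=116°: x = r cos θ + √(L² − h²) = -9.205794 + 226.295152 = 217.089358
θ=254°: crank pin P = (r cos θ, r sin θ) = (-5.788384, -20.186496)
θ=254°: h = r sin θ − e = -20.186496 − 1 = -21.186496
θ=254°: x = r cos θ + √(L² − h²) = -5.788384 + 226.009142 = 220.220758

θ=116°: 217.0894
θ=254°: 220.2208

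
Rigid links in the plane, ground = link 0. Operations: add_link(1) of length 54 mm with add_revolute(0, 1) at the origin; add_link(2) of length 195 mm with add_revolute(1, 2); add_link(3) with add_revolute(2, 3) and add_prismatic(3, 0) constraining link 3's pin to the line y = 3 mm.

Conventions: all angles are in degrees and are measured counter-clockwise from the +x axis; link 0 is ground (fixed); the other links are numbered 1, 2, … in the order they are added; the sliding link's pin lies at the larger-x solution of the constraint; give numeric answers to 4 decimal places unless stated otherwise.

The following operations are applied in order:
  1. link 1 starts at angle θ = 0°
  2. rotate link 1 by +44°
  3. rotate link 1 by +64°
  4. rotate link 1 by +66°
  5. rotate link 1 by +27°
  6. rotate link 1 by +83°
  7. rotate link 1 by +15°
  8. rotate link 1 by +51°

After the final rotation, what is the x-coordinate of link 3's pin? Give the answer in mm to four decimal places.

geometry: r = 54 mm, L = 195 mm, e = 3 mm; θ starts at 0°
rotate link 1 by +44°: θ ← 0° +44° = 44°
rotate link 1 by +64°: θ ← 44° +64° = 108°
rotate link 1 by +66°: θ ← 108° +66° = 174°
rotate link 1 by +27°: θ ← 174° +27° = 201°
rotate link 1 by +83°: θ ← 201° +83° = 284°
rotate link 1 by +15°: θ ← 284° +15° = 299°
rotate link 1 by +51°: θ ← 299° +51° = 350°
crank pin P = (r cos θ, r sin θ) = (53.179619, -9.377002)
h = r sin θ − e = -9.377002 − 3 = -12.377002
x = r cos θ + √(L² − h²) = 53.179619 + 194.606808 = 247.786427

247.7864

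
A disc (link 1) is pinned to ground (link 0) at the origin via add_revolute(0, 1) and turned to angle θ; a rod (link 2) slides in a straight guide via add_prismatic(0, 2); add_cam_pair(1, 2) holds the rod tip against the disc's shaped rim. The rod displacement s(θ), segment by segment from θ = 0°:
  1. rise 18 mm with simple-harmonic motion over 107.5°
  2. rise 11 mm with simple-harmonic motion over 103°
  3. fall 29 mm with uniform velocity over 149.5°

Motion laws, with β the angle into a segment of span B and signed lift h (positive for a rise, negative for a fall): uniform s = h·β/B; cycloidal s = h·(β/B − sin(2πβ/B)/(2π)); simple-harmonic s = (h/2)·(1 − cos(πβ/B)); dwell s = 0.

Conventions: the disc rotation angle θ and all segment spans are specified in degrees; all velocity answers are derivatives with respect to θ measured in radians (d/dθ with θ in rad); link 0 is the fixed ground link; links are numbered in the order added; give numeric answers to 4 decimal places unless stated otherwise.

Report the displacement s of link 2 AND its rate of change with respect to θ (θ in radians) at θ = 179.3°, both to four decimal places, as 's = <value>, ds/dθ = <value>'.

segment 1 (0° to 107.5°, simple-harmonic, h = 18) is passed completely: s = 0.0000 + (18) = 18.0000
θ = 179.3° falls in segment 2 (107.5° to 210.5°, simple-harmonic, h = 11): β = 179.3 − 107.5 = 71.8°, B = 103°; Δs = 11/2·(1 − cos(π·0.6971)) = 8.6920; s = 18.0000 + 8.6920 = 26.6920
velocity in seg [107.5°–210.5°] (simple-harmonic), θ in radians: β = 71.8° = 1.2531 rad, B = 103° = 1.7977 rad; ds/dθ = (πh/(2B)) sin(πβ/B) = (π·11/(2·1.7977)) sin(π·0.6971) = 7.827358 mm/rad

s = 26.6920, ds/dθ = 7.8274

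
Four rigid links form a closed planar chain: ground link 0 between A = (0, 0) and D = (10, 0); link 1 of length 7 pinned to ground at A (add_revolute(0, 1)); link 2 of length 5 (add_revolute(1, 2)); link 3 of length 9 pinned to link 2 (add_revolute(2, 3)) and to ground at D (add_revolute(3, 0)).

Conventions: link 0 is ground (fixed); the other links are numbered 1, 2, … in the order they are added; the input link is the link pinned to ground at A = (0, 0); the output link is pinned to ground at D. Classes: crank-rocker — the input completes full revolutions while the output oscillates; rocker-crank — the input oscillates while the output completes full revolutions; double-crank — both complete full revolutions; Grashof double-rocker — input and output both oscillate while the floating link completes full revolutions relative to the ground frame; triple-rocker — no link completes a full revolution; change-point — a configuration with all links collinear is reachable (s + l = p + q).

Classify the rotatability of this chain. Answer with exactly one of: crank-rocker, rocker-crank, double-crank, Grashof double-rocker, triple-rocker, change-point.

lengths: ground=10, input=7, coupler=5, output=9
sorted: s=5 (shortest), l=10 (longest), p+q=16
s + l = 15 vs p + q = 16
s + l < p + q (Grashof) with shortest = coupler link → Grashof double-rocker

Grashof double-rocker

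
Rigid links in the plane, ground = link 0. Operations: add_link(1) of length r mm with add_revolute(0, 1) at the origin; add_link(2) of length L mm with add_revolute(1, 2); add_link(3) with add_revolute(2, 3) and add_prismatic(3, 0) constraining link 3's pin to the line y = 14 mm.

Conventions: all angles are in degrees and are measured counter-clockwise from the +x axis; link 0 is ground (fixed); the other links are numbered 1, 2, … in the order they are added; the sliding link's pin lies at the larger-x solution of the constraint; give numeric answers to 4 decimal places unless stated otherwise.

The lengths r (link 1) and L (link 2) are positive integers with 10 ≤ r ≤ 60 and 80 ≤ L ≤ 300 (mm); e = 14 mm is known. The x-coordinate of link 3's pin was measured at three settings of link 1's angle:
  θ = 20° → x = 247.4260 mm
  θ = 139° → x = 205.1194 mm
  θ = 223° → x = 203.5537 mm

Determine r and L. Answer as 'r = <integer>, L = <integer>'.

constraint per measurement: (x − r cos θ)² + (r sin θ − e)² = L²
subtracting the θ₁ and θ₂ equations cancels the r² and L² terms:
r = (x₁² − x₂²) / (2[(x₁cos θ₁ + e sin θ₁) − (x₂cos θ₂ + e sin θ₂)]) = 25.0000 → r = 25
L² = (x₁ − r cos θ₁)² + (r sin θ₁ − e)² = 50175.9921 → L = 224.0000 → L = 224
check at θ₃=223°: x = 203.5537 (printed 203.5537) ✓

r = 25, L = 224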